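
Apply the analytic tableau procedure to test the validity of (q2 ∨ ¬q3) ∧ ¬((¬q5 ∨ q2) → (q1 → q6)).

Assume the negation and expand:
Initial set: {F ((q2 ∨ ¬q3) ∧ ¬((¬q5 ∨ q2) → (q1 → q6)))}.
F ((q2 ∨ ¬q3) ∧ ¬((¬q5 ∨ q2) → (q1 → q6))): β-rule — branch into F (q2 ∨ ¬q3)  //  F ¬((¬q5 ∨ q2) → (q1 → q6)).
  branch 1 (add F (q2 ∨ ¬q3)):
    F (q2 ∨ ¬q3): α-rule — add F q2, F ¬q3.
    ○ open, literals {q2=F, q3=T}.
  branch 2 (add F ¬((¬q5 ∨ q2) → (q1 → q6))):
    F ¬((¬q5 ∨ q2) → (q1 → q6)): β-rule — branch into F (¬q5 ∨ q2)  //  T (q1 → q6).
      branch 2.1 (add F (¬q5 ∨ q2)):
        F (¬q5 ∨ q2): α-rule — add F ¬q5, F q2.
        ○ open, literals {q2=F, q5=T}.
      branch 2.2 (add T (q1 → q6)):
        T (q1 → q6): β-rule — branch into F q1  //  T q6.
          branch 2.2.1 (add F q1):
            ○ open, literals {q1=F}.
          branch 2.2.2 (add T q6):
            ○ open, literals {q6=T}.
0 branches closed, 4 open.
An open branch gives a countermodel: q2=F, q3=T (unmentioned atoms arbitrary); under it the original formula is false.

Not valid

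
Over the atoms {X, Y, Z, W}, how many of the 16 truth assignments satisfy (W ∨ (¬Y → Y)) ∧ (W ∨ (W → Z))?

12

Initial set: {T ((W ∨ (¬Y → Y)) ∧ (W ∨ (W → Z)))}.
T ((W ∨ (¬Y → Y)) ∧ (W ∨ (W → Z))): α-rule — add T (W ∨ (¬Y → Y)), T (W ∨ (W → Z)).
T (W ∨ (¬Y → Y)): β-rule — branch into T W  //  T (¬Y → Y).
  branch 1 (add T W):
    T (W ∨ (W → Z)): β-rule — branch into T W  //  T (W → Z).
      branch 1.1 (add T W):
        ○ open, literals {W=true}.
      branch 1.2 (add T (W → Z)):
        T (W → Z): β-rule — branch into F W  //  T Z.
          branch 1.2.1 (add F W):
            × closes — contains both W and ¬W.
          branch 1.2.2 (add T Z):
            ○ open, literals {W=true, Z=true}.
  branch 2 (add T (¬Y → Y)):
    T (W ∨ (W → Z)): β-rule — branch into T W  //  T (W → Z).
      branch 2.1 (add T W):
        T (¬Y → Y): β-rule — branch into F ¬Y  //  T Y.
          branch 2.1.1 (add F ¬Y):
            ○ open, literals {W=true, Y=true}.
          branch 2.1.2 (add T Y):
            ○ open, literals {W=true, Y=true}.
      branch 2.2 (add T (W → Z)):
        T (¬Y → Y): β-rule — branch into F ¬Y  //  T Y.
          branch 2.2.1 (add F ¬Y):
            T (W → Z): β-rule — branch into F W  //  T Z.
              branch 2.2.1.1 (add F W):
                ○ open, literals {W=false, Y=true}.
              branch 2.2.1.2 (add T Z):
                ○ open, literals {Y=true, Z=true}.
          branch 2.2.2 (add T Y):
            T (W → Z): β-rule — branch into F W  //  T Z.
              branch 2.2.2.1 (add F W):
                ○ open, literals {W=false, Y=true}.
              branch 2.2.2.2 (add T Z):
                ○ open, literals {Y=true, Z=true}.
1 branch closed, 8 open.
Each open branch fixes some atoms; the unmentioned ones are free. Counting distinct full assignments: branch {W=true} (X, Y, Z) contributes 8 new; branch {W=true, Z=true} (X, Y) contributes 0 new; branch {W=true, Y=true} (X, Z) contributes 0 new; branch {W=true, Y=true} (X, Z) contributes 0 new; branch {W=false, Y=true} (X, Z) contributes 4 new; branch {Y=true, Z=true} (X, W) contributes 0 new; branch {W=false, Y=true} (X, Z) contributes 0 new; branch {Y=true, Z=true} (X, W) contributes 0 new. Total: 12.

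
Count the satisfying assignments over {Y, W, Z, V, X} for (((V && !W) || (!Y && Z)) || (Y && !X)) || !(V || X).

Initial set: {((((V && !W) || (!Y && Z)) || (Y && !X)) || !(V || X))}.
((((V && !W) || (!Y && Z)) || (Y && !X)) || !(V || X)): β-rule — branch into (((V && !W) || (!Y && Z)) || (Y && !X))  //  !(V || X).
  branch 1 (add (((V && !W) || (!Y && Z)) || (Y && !X))):
    (((V && !W) || (!Y && Z)) || (Y && !X)): β-rule — branch into ((V && !W) || (!Y && Z))  //  (Y && !X).
      branch 1.1 (add ((V && !W) || (!Y && Z))):
        ((V && !W) || (!Y && Z)): β-rule — branch into (V && !W)  //  (!Y && Z).
          branch 1.1.1 (add (V && !W)):
            (V && !W): α-rule — add V, !W.
            ○ open, literals {V=true, W=false}.
          branch 1.1.2 (add (!Y && Z)):
            (!Y && Z): α-rule — add !Y, Z.
            ○ open, literals {Y=false, Z=true}.
      branch 1.2 (add (Y && !X)):
        (Y && !X): α-rule — add Y, !X.
        ○ open, literals {X=false, Y=true}.
  branch 2 (add !(V || X)):
    !(V || X): α-rule — add !V, !X.
    ○ open, literals {V=false, X=false}.
0 branches closed, 4 open.
Each open branch fixes some atoms; the unmentioned ones are free. Counting distinct full assignments: branch {V=true, W=false} (Y, Z, X) contributes 8 new; branch {Y=false, Z=true} (W, V, X) contributes 6 new; branch {X=false, Y=true} (W, Z, V) contributes 6 new; branch {V=false, X=false} (Y, W, Z) contributes 2 new. Total: 22.

22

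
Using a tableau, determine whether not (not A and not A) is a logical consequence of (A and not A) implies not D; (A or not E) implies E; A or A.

Yes

Initial set: {((A and not A) implies not D); ((A or not E) implies E); (A or A); not not (not A and not A)}.
not not (not A and not A): α-rule — add not A, not A.
((A and not A) implies not D): β-rule — branch into not (A and not A)  //  not D.
  branch 1 (add not (A and not A)):
    ((A or not E) implies E): β-rule — branch into not (A or not E)  //  E.
      branch 1.1 (add not (A or not E)):
        not (A or not E): α-rule — add not A, not not E.
        (A or A): β-rule — branch into A  //  A.
          branch 1.1.1 (add A):
            × closes — contains both A and not A.
          branch 1.1.2 (add A):
            × closes — contains both A and not A.
      branch 1.2 (add E):
        (A or A): β-rule — branch into A  //  A.
          branch 1.2.1 (add A):
            × closes — contains both A and not A.
          branch 1.2.2 (add A):
            × closes — contains both A and not A.
  branch 2 (add not D):
    ((A or not E) implies E): β-rule — branch into not (A or not E)  //  E.
      branch 2.1 (add not (A or not E)):
        not (A or not E): α-rule — add not A, not not E.
        (A or A): β-rule — branch into A  //  A.
          branch 2.1.1 (add A):
            × closes — contains both A and not A.
          branch 2.1.2 (add A):
            × closes — contains both A and not A.
      branch 2.2 (add E):
        (A or A): β-rule — branch into A  //  A.
          branch 2.2.1 (add A):
            × closes — contains both A and not A.
          branch 2.2.2 (add A):
            × closes — contains both A and not A.
All 8 branches close.
Every branch closed, so the premises entail the conclusion.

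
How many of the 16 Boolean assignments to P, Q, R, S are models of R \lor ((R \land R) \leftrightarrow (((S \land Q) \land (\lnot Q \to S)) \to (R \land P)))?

10

Initial set: {T (R \lor ((R \land R) \leftrightarrow (((S \land Q) \land (\lnot Q \to S)) \to (R \land P))))}.
T (R \lor ((R \land R) \leftrightarrow (((S \land Q) \land (\lnot Q \to S)) \to (R \land P)))): β-rule — branch into T R  //  T ((R \land R) \leftrightarrow (((S \land Q) \land (\lnot Q \to S)) \to (R \land P))).
  branch 1 (add T R):
    ○ open, literals {R=T}.
  branch 2 (add T ((R \land R) \leftrightarrow (((S \land Q) \land (\lnot Q \to S)) \to (R \land P)))):
    T ((R \land R) \leftrightarrow (((S \land Q) \land (\lnot Q \to S)) \to (R \land P))): β-rule — branch into T (R \land R), T (((S \land Q) \land (\lnot Q \to S)) \to (R \land P))  //  F (R \land R), F (((S \land Q) \land (\lnot Q \to S)) \to (R \land P)).
      branch 2.1 (add T (R \land R), T (((S \land Q) \land (\lnot Q \to S)) \to (R \land P))):
        T (R \land R): α-rule — add T R, T R.
        T (((S \land Q) \land (\lnot Q \to S)) \to (R \land P)): β-rule — branch into F ((S \land Q) \land (\lnot Q \to S))  //  T (R \land P).
          branch 2.1.1 (add F ((S \land Q) \land (\lnot Q \to S))):
            F ((S \land Q) \land (\lnot Q \to S)): β-rule — branch into F (S \land Q)  //  F (\lnot Q \to S).
              branch 2.1.1.1 (add F (S \land Q)):
                F (S \land Q): β-rule — branch into F S  //  F Q.
                  branch 2.1.1.1.1 (add F S):
                    ○ open, literals {R=T, S=F}.
                  branch 2.1.1.1.2 (add F Q):
                    ○ open, literals {Q=F, R=T}.
              branch 2.1.1.2 (add F (\lnot Q \to S)):
                F (\lnot Q \to S): α-rule — add T \lnot Q, F S.
                ○ open, literals {Q=F, R=T, S=F}.
          branch 2.1.2 (add T (R \land P)):
            T (R \land P): α-rule — add T R, T P.
            ○ open, literals {P=T, R=T}.
      branch 2.2 (add F (R \land R), F (((S \land Q) \land (\lnot Q \to S)) \to (R \land P))):
        F (((S \land Q) \land (\lnot Q \to S)) \to (R \land P)): α-rule — add T ((S \land Q) \land (\lnot Q \to S)), F (R \land P).
        T ((S \land Q) \land (\lnot Q \to S)): α-rule — add T (S \land Q), T (\lnot Q \to S).
        T (S \land Q): α-rule — add T S, T Q.
        F (R \land R): β-rule — branch into F R  //  F R.
          branch 2.2.1 (add F R):
            F (R \land P): β-rule — branch into F R  //  F P.
              branch 2.2.1.1 (add F R):
                T (\lnot Q \to S): β-rule — branch into F \lnot Q  //  T S.
                  branch 2.2.1.1.1 (add F \lnot Q):
                    ○ open, literals {Q=T, R=F, S=T}.
                  branch 2.2.1.1.2 (add T S):
                    ○ open, literals {Q=T, R=F, S=T}.
              branch 2.2.1.2 (add F P):
                T (\lnot Q \to S): β-rule — branch into F \lnot Q  //  T S.
                  branch 2.2.1.2.1 (add F \lnot Q):
                    ○ open, literals {P=F, Q=T, R=F, S=T}.
                  branch 2.2.1.2.2 (add T S):
                    ○ open, literals {P=F, Q=T, R=F, S=T}.
          branch 2.2.2 (add F R):
            F (R \land P): β-rule — branch into F R  //  F P.
              branch 2.2.2.1 (add F R):
                T (\lnot Q \to S): β-rule — branch into F \lnot Q  //  T S.
                  branch 2.2.2.1.1 (add F \lnot Q):
                    ○ open, literals {Q=T, R=F, S=T}.
                  branch 2.2.2.1.2 (add T S):
                    ○ open, literals {Q=T, R=F, S=T}.
              branch 2.2.2.2 (add F P):
                T (\lnot Q \to S): β-rule — branch into F \lnot Q  //  T S.
                  branch 2.2.2.2.1 (add F \lnot Q):
                    ○ open, literals {P=F, Q=T, R=F, S=T}.
                  branch 2.2.2.2.2 (add T S):
                    ○ open, literals {P=F, Q=T, R=F, S=T}.
0 branches closed, 13 open.
Each open branch fixes some atoms; the unmentioned ones are free. Counting distinct full assignments: branch {R=T} (P, Q, S) contributes 8 new; branch {R=T, S=F} (P, Q) contributes 0 new; branch {Q=F, R=T} (P, S) contributes 0 new; branch {Q=F, R=T, S=F} (P) contributes 0 new; branch {P=T, R=T} (Q, S) contributes 0 new; branch {Q=T, R=F, S=T} (P) contributes 2 new; branch {Q=T, R=F, S=T} (P) contributes 0 new; branch {P=F, Q=T, R=F, S=T} (none free) contributes 0 new; branch {P=F, Q=T, R=F, S=T} (none free) contributes 0 new; branch {Q=T, R=F, S=T} (P) contributes 0 new; branch {Q=T, R=F, S=T} (P) contributes 0 new; branch {P=F, Q=T, R=F, S=T} (none free) contributes 0 new; branch {P=F, Q=T, R=F, S=T} (none free) contributes 0 new. Total: 10.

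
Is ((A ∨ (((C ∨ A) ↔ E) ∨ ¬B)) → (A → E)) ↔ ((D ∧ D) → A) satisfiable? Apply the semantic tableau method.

Initial set: {T (((A ∨ (((C ∨ A) ↔ E) ∨ ¬B)) → (A → E)) ↔ ((D ∧ D) → A))}.
T (((A ∨ (((C ∨ A) ↔ E) ∨ ¬B)) → (A → E)) ↔ ((D ∧ D) → A)): β-rule — branch into T ((A ∨ (((C ∨ A) ↔ E) ∨ ¬B)) → (A → E)), T ((D ∧ D) → A)  //  F ((A ∨ (((C ∨ A) ↔ E) ∨ ¬B)) → (A → E)), F ((D ∧ D) → A).
  branch 1 (add T ((A ∨ (((C ∨ A) ↔ E) ∨ ¬B)) → (A → E)), T ((D ∧ D) → A)):
    T ((A ∨ (((C ∨ A) ↔ E) ∨ ¬B)) → (A → E)): β-rule — branch into F (A ∨ (((C ∨ A) ↔ E) ∨ ¬B))  //  T (A → E).
      branch 1.1 (add F (A ∨ (((C ∨ A) ↔ E) ∨ ¬B))):
        F (A ∨ (((C ∨ A) ↔ E) ∨ ¬B)): α-rule — add F A, F (((C ∨ A) ↔ E) ∨ ¬B).
        F (((C ∨ A) ↔ E) ∨ ¬B): α-rule — add F ((C ∨ A) ↔ E), F ¬B.
        T ((D ∧ D) → A): β-rule — branch into F (D ∧ D)  //  T A.
          branch 1.1.1 (add F (D ∧ D)):
            F ((C ∨ A) ↔ E): β-rule — branch into T (C ∨ A), F E  //  F (C ∨ A), T E.
              branch 1.1.1.1 (add T (C ∨ A), F E):
                F (D ∧ D): β-rule — branch into F D  //  F D.
                  branch 1.1.1.1.1 (add F D):
                    T (C ∨ A): β-rule — branch into T C  //  T A.
                      branch 1.1.1.1.1.1 (add T C):
                        ○ open, literals {A=false, B=true, C=true, D=false, E=false}.
                      branch 1.1.1.1.1.2 (add T A):
                        × closes — contains both A and ¬A.
                  branch 1.1.1.1.2 (add F D):
                    T (C ∨ A): β-rule — branch into T C  //  T A.
                      branch 1.1.1.1.2.1 (add T C):
                        ○ open, literals {A=false, B=true, C=true, D=false, E=false}.
                      branch 1.1.1.1.2.2 (add T A):
                        × closes — contains both A and ¬A.
              branch 1.1.1.2 (add F (C ∨ A), T E):
                F (C ∨ A): α-rule — add F C, F A.
                F (D ∧ D): β-rule — branch into F D  //  F D.
                  branch 1.1.1.2.1 (add F D):
                    ○ open, literals {A=false, B=true, C=false, D=false, E=true}.
                  branch 1.1.1.2.2 (add F D):
                    ○ open, literals {A=false, B=true, C=false, D=false, E=true}.
          branch 1.1.2 (add T A):
            × closes — contains both A and ¬A.
      branch 1.2 (add T (A → E)):
        T ((D ∧ D) → A): β-rule — branch into F (D ∧ D)  //  T A.
          branch 1.2.1 (add F (D ∧ D)):
            T (A → E): β-rule — branch into F A  //  T E.
              branch 1.2.1.1 (add F A):
                F (D ∧ D): β-rule — branch into F D  //  F D.
                  branch 1.2.1.1.1 (add F D):
                    ○ open, literals {A=false, D=false}.
                  branch 1.2.1.1.2 (add F D):
                    ○ open, literals {A=false, D=false}.
              branch 1.2.1.2 (add T E):
                F (D ∧ D): β-rule — branch into F D  //  F D.
                  branch 1.2.1.2.1 (add F D):
                    ○ open, literals {D=false, E=true}.
                  branch 1.2.1.2.2 (add F D):
                    ○ open, literals {D=false, E=true}.
          branch 1.2.2 (add T A):
            T (A → E): β-rule — branch into F A  //  T E.
              branch 1.2.2.1 (add F A):
                × closes — contains both A and ¬A.
              branch 1.2.2.2 (add T E):
                ○ open, literals {A=true, E=true}.
  branch 2 (add F ((A ∨ (((C ∨ A) ↔ E) ∨ ¬B)) → (A → E)), F ((D ∧ D) → A)):
    F ((A ∨ (((C ∨ A) ↔ E) ∨ ¬B)) → (A → E)): α-rule — add T (A ∨ (((C ∨ A) ↔ E) ∨ ¬B)), F (A → E).
    F ((D ∧ D) → A): α-rule — add T (D ∧ D), F A.
    F (A → E): α-rule — add T A, F E.
    × closes — contains both A and ¬A.
5 branches closed, 9 open.
An open branch gives a satisfying assignment: A=false, B=true, C=true, D=false, E=false.

Satisfiable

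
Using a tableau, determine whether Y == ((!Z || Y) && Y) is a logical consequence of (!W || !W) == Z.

Initial set: {((!W || !W) == Z); !(Y == ((!Z || Y) && Y))}.
((!W || !W) == Z): β-rule — branch into (!W || !W), Z  //  !(!W || !W), !Z.
  branch 1 (add (!W || !W), Z):
    !(Y == ((!Z || Y) && Y)): β-rule — branch into Y, !((!Z || Y) && Y)  //  !Y, ((!Z || Y) && Y).
      branch 1.1 (add Y, !((!Z || Y) && Y)):
        (!W || !W): β-rule — branch into !W  //  !W.
          branch 1.1.1 (add !W):
            !((!Z || Y) && Y): β-rule — branch into !(!Z || Y)  //  !Y.
              branch 1.1.1.1 (add !(!Z || Y)):
                !(!Z || Y): α-rule — add !!Z, !Y.
                × closes — contains both Y and !Y.
              branch 1.1.1.2 (add !Y):
                × closes — contains both Y and !Y.
          branch 1.1.2 (add !W):
            !((!Z || Y) && Y): β-rule — branch into !(!Z || Y)  //  !Y.
              branch 1.1.2.1 (add !(!Z || Y)):
                !(!Z || Y): α-rule — add !!Z, !Y.
                × closes — contains both Y and !Y.
              branch 1.1.2.2 (add !Y):
                × closes — contains both Y and !Y.
      branch 1.2 (add !Y, ((!Z || Y) && Y)):
        ((!Z || Y) && Y): α-rule — add (!Z || Y), Y.
        × closes — contains both Y and !Y.
  branch 2 (add !(!W || !W), !Z):
    !(!W || !W): α-rule — add !!W, !!W.
    !(Y == ((!Z || Y) && Y)): β-rule — branch into Y, !((!Z || Y) && Y)  //  !Y, ((!Z || Y) && Y).
      branch 2.1 (add Y, !((!Z || Y) && Y)):
        !((!Z || Y) && Y): β-rule — branch into !(!Z || Y)  //  !Y.
          branch 2.1.1 (add !(!Z || Y)):
            !(!Z || Y): α-rule — add !!Z, !Y.
            × closes — contains both Z and !Z.
          branch 2.1.2 (add !Y):
            × closes — contains both Y and !Y.
      branch 2.2 (add !Y, ((!Z || Y) && Y)):
        ((!Z || Y) && Y): α-rule — add (!Z || Y), Y.
        × closes — contains both Y and !Y.
All 8 branches close.
Every branch closed, so the premises entail the conclusion.

Yes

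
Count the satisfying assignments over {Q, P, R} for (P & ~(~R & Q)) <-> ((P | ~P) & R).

Initial set: {((P & ~(~R & Q)) <-> ((P | ~P) & R))}.
((P & ~(~R & Q)) <-> ((P | ~P) & R)): β-rule — branch into (P & ~(~R & Q)), ((P | ~P) & R)  //  ~(P & ~(~R & Q)), ~((P | ~P) & R).
  branch 1 (add (P & ~(~R & Q)), ((P | ~P) & R)):
    (P & ~(~R & Q)): α-rule — add P, ~(~R & Q).
    ((P | ~P) & R): α-rule — add (P | ~P), R.
    ~(~R & Q): β-rule — branch into ~~R  //  ~Q.
      branch 1.1 (add ~~R):
        (P | ~P): β-rule — branch into P  //  ~P.
          branch 1.1.1 (add P):
            ○ open, literals {P=T, R=T}.
          branch 1.1.2 (add ~P):
            × closes — contains both P and ~P.
      branch 1.2 (add ~Q):
        (P | ~P): β-rule — branch into P  //  ~P.
          branch 1.2.1 (add P):
            ○ open, literals {P=T, Q=F, R=T}.
          branch 1.2.2 (add ~P):
            × closes — contains both P and ~P.
  branch 2 (add ~(P & ~(~R & Q)), ~((P | ~P) & R)):
    ~(P & ~(~R & Q)): β-rule — branch into ~P  //  ~~(~R & Q).
      branch 2.1 (add ~P):
        ~((P | ~P) & R): β-rule — branch into ~(P | ~P)  //  ~R.
          branch 2.1.1 (add ~(P | ~P)):
            ~(P | ~P): α-rule — add ~P, ~~P.
            × closes — contains both P and ~P.
          branch 2.1.2 (add ~R):
            ○ open, literals {P=F, R=F}.
      branch 2.2 (add ~~(~R & Q)):
        ~~(~R & Q): α-rule — add ~R, Q.
        ~((P | ~P) & R): β-rule — branch into ~(P | ~P)  //  ~R.
          branch 2.2.1 (add ~(P | ~P)):
            ~(P | ~P): α-rule — add ~P, ~~P.
            × closes — contains both P and ~P.
          branch 2.2.2 (add ~R):
            ○ open, literals {Q=T, R=F}.
4 branches closed, 4 open.
Each open branch fixes some atoms; the unmentioned ones are free. Counting distinct full assignments: branch {P=T, R=T} (Q) contributes 2 new; branch {P=T, Q=F, R=T} (none free) contributes 0 new; branch {P=F, R=F} (Q) contributes 2 new; branch {Q=T, R=F} (P) contributes 1 new. Total: 5.

5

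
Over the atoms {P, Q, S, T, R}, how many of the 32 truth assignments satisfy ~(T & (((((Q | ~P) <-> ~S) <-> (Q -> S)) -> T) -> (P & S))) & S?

Initial set: {(~(T & (((((Q | ~P) <-> ~S) <-> (Q -> S)) -> T) -> (P & S))) & S)}.
(~(T & (((((Q | ~P) <-> ~S) <-> (Q -> S)) -> T) -> (P & S))) & S): α-rule — add ~(T & (((((Q | ~P) <-> ~S) <-> (Q -> S)) -> T) -> (P & S))), S.
~(T & (((((Q | ~P) <-> ~S) <-> (Q -> S)) -> T) -> (P & S))): β-rule — branch into ~T  //  ~(((((Q | ~P) <-> ~S) <-> (Q -> S)) -> T) -> (P & S)).
  branch 1 (add ~T):
    ○ open, literals {S=true, T=false}.
  branch 2 (add ~(((((Q | ~P) <-> ~S) <-> (Q -> S)) -> T) -> (P & S))):
    ~(((((Q | ~P) <-> ~S) <-> (Q -> S)) -> T) -> (P & S)): α-rule — add ((((Q | ~P) <-> ~S) <-> (Q -> S)) -> T), ~(P & S).
    ((((Q | ~P) <-> ~S) <-> (Q -> S)) -> T): β-rule — branch into ~(((Q | ~P) <-> ~S) <-> (Q -> S))  //  T.
      branch 2.1 (add ~(((Q | ~P) <-> ~S) <-> (Q -> S))):
        ~(P & S): β-rule — branch into ~P  //  ~S.
          branch 2.1.1 (add ~P):
            ~(((Q | ~P) <-> ~S) <-> (Q -> S)): β-rule — branch into ((Q | ~P) <-> ~S), ~(Q -> S)  //  ~((Q | ~P) <-> ~S), (Q -> S).
              branch 2.1.1.1 (add ((Q | ~P) <-> ~S), ~(Q -> S)):
                ~(Q -> S): α-rule — add Q, ~S.
                × closes — contains both S and ~S.
              branch 2.1.1.2 (add ~((Q | ~P) <-> ~S), (Q -> S)):
                ~((Q | ~P) <-> ~S): β-rule — branch into (Q | ~P), ~~S  //  ~(Q | ~P), ~S.
                  branch 2.1.1.2.1 (add (Q | ~P), ~~S):
                    (Q -> S): β-rule — branch into ~Q  //  S.
                      branch 2.1.1.2.1.1 (add ~Q):
                        (Q | ~P): β-rule — branch into Q  //  ~P.
                          branch 2.1.1.2.1.1.1 (add Q):
                            × closes — contains both Q and ~Q.
                          branch 2.1.1.2.1.1.2 (add ~P):
                            ○ open, literals {P=false, Q=false, S=true}.
                      branch 2.1.1.2.1.2 (add S):
                        (Q | ~P): β-rule — branch into Q  //  ~P.
                          branch 2.1.1.2.1.2.1 (add Q):
                            ○ open, literals {P=false, Q=true, S=true}.
                          branch 2.1.1.2.1.2.2 (add ~P):
                            ○ open, literals {P=false, S=true}.
                  branch 2.1.1.2.2 (add ~(Q | ~P), ~S):
                    × closes — contains both S and ~S.
          branch 2.1.2 (add ~S):
            × closes — contains both S and ~S.
      branch 2.2 (add T):
        ~(P & S): β-rule — branch into ~P  //  ~S.
          branch 2.2.1 (add ~P):
            ○ open, literals {P=false, S=true, T=true}.
          branch 2.2.2 (add ~S):
            × closes — contains both S and ~S.
5 branches closed, 5 open.
Each open branch fixes some atoms; the unmentioned ones are free. Counting distinct full assignments: branch {S=true, T=false} (P, Q, R) contributes 8 new; branch {P=false, Q=false, S=true} (T, R) contributes 2 new; branch {P=false, Q=true, S=true} (T, R) contributes 2 new; branch {P=false, S=true} (Q, T, R) contributes 0 new; branch {P=false, S=true, T=true} (Q, R) contributes 0 new. Total: 12.

12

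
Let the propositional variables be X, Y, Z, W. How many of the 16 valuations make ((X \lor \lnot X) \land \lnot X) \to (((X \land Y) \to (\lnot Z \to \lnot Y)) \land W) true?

Initial set: {(((X \lor \lnot X) \land \lnot X) \to (((X \land Y) \to (\lnot Z \to \lnot Y)) \land W))}.
(((X \lor \lnot X) \land \lnot X) \to (((X \land Y) \to (\lnot Z \to \lnot Y)) \land W)): β-rule — branch into \lnot ((X \lor \lnot X) \land \lnot X)  //  (((X \land Y) \to (\lnot Z \to \lnot Y)) \land W).
  branch 1 (add \lnot ((X \lor \lnot X) \land \lnot X)):
    \lnot ((X \lor \lnot X) \land \lnot X): β-rule — branch into \lnot (X \lor \lnot X)  //  \lnot \lnot X.
      branch 1.1 (add \lnot (X \lor \lnot X)):
        \lnot (X \lor \lnot X): α-rule — add \lnot X, \lnot \lnot X.
        × closes — contains both X and \lnot X.
      branch 1.2 (add \lnot \lnot X):
        ○ open, literals {X=T}.
  branch 2 (add (((X \land Y) \to (\lnot Z \to \lnot Y)) \land W)):
    (((X \land Y) \to (\lnot Z \to \lnot Y)) \land W): α-rule — add ((X \land Y) \to (\lnot Z \to \lnot Y)), W.
    ((X \land Y) \to (\lnot Z \to \lnot Y)): β-rule — branch into \lnot (X \land Y)  //  (\lnot Z \to \lnot Y).
      branch 2.1 (add \lnot (X \land Y)):
        \lnot (X \land Y): β-rule — branch into \lnot X  //  \lnot Y.
          branch 2.1.1 (add \lnot X):
            ○ open, literals {W=T, X=F}.
          branch 2.1.2 (add \lnot Y):
            ○ open, literals {W=T, Y=F}.
      branch 2.2 (add (\lnot Z \to \lnot Y)):
        (\lnot Z \to \lnot Y): β-rule — branch into \lnot \lnot Z  //  \lnot Y.
          branch 2.2.1 (add \lnot \lnot Z):
            ○ open, literals {W=T, Z=T}.
          branch 2.2.2 (add \lnot Y):
            ○ open, literals {W=T, Y=F}.
1 branch closed, 5 open.
Each open branch fixes some atoms; the unmentioned ones are free. Counting distinct full assignments: branch {X=T} (Y, Z, W) contributes 8 new; branch {W=T, X=F} (Y, Z) contributes 4 new; branch {W=T, Y=F} (X, Z) contributes 0 new; branch {W=T, Z=T} (X, Y) contributes 0 new; branch {W=T, Y=F} (X, Z) contributes 0 new. Total: 12.

12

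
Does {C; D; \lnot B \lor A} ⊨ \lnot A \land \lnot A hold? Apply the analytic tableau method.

No

Initial set: {C; D; (\lnot B \lor A); \lnot (\lnot A \land \lnot A)}.
(\lnot B \lor A): β-rule — branch into \lnot B  //  A.
  branch 1 (add \lnot B):
    \lnot (\lnot A \land \lnot A): β-rule — branch into \lnot \lnot A  //  \lnot \lnot A.
      branch 1.1 (add \lnot \lnot A):
        ○ open, literals {A=true, B=false, C=true, D=true}.
      branch 1.2 (add \lnot \lnot A):
        ○ open, literals {A=true, B=false, C=true, D=true}.
  branch 2 (add A):
    \lnot (\lnot A \land \lnot A): β-rule — branch into \lnot \lnot A  //  \lnot \lnot A.
      branch 2.1 (add \lnot \lnot A):
        ○ open, literals {A=true, C=true, D=true}.
      branch 2.2 (add \lnot \lnot A):
        ○ open, literals {A=true, C=true, D=true}.
0 branches closed, 4 open.
An open branch gives a countermodel: A=true, B=false, C=true, D=true (unmentioned atoms arbitrary); the premises hold there but the conclusion fails.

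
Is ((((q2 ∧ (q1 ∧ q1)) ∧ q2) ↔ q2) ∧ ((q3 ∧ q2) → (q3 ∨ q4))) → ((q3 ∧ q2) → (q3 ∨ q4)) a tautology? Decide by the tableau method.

Valid

Assume the negation and expand:
Initial set: {F (((((q2 ∧ (q1 ∧ q1)) ∧ q2) ↔ q2) ∧ ((q3 ∧ q2) → (q3 ∨ q4))) → ((q3 ∧ q2) → (q3 ∨ q4)))}.
F (((((q2 ∧ (q1 ∧ q1)) ∧ q2) ↔ q2) ∧ ((q3 ∧ q2) → (q3 ∨ q4))) → ((q3 ∧ q2) → (q3 ∨ q4))): α-rule — add T ((((q2 ∧ (q1 ∧ q1)) ∧ q2) ↔ q2) ∧ ((q3 ∧ q2) → (q3 ∨ q4))), F ((q3 ∧ q2) → (q3 ∨ q4)).
T ((((q2 ∧ (q1 ∧ q1)) ∧ q2) ↔ q2) ∧ ((q3 ∧ q2) → (q3 ∨ q4))): α-rule — add T (((q2 ∧ (q1 ∧ q1)) ∧ q2) ↔ q2), T ((q3 ∧ q2) → (q3 ∨ q4)).
F ((q3 ∧ q2) → (q3 ∨ q4)): α-rule — add T (q3 ∧ q2), F (q3 ∨ q4).
T (q3 ∧ q2): α-rule — add T q3, T q2.
F (q3 ∨ q4): α-rule — add F q3, F q4.
× closes — contains both q3 and ¬q3.
All 1 branch closes.
Every branch closed, so the negation is unsatisfiable and the formula is valid.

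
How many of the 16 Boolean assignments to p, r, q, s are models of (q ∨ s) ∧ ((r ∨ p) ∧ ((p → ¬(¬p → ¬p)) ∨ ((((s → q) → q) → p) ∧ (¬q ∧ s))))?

Initial set: {((q ∨ s) ∧ ((r ∨ p) ∧ ((p → ¬(¬p → ¬p)) ∨ ((((s → q) → q) → p) ∧ (¬q ∧ s)))))}.
((q ∨ s) ∧ ((r ∨ p) ∧ ((p → ¬(¬p → ¬p)) ∨ ((((s → q) → q) → p) ∧ (¬q ∧ s))))): α-rule — add (q ∨ s), ((r ∨ p) ∧ ((p → ¬(¬p → ¬p)) ∨ ((((s → q) → q) → p) ∧ (¬q ∧ s)))).
((r ∨ p) ∧ ((p → ¬(¬p → ¬p)) ∨ ((((s → q) → q) → p) ∧ (¬q ∧ s)))): α-rule — add (r ∨ p), ((p → ¬(¬p → ¬p)) ∨ ((((s → q) → q) → p) ∧ (¬q ∧ s))).
(q ∨ s): β-rule — branch into q  //  s.
  branch 1 (add q):
    (r ∨ p): β-rule — branch into r  //  p.
      branch 1.1 (add r):
        ((p → ¬(¬p → ¬p)) ∨ ((((s → q) → q) → p) ∧ (¬q ∧ s))): β-rule — branch into (p → ¬(¬p → ¬p))  //  ((((s → q) → q) → p) ∧ (¬q ∧ s)).
          branch 1.1.1 (add (p → ¬(¬p → ¬p))):
            (p → ¬(¬p → ¬p)): β-rule — branch into ¬p  //  ¬(¬p → ¬p).
              branch 1.1.1.1 (add ¬p):
                ○ open, literals {p=0, q=1, r=1}.
              branch 1.1.1.2 (add ¬(¬p → ¬p)):
                ¬(¬p → ¬p): α-rule — add ¬p, ¬¬p.
                × closes — contains both p and ¬p.
          branch 1.1.2 (add ((((s → q) → q) → p) ∧ (¬q ∧ s))):
            ((((s → q) → q) → p) ∧ (¬q ∧ s)): α-rule — add (((s → q) → q) → p), (¬q ∧ s).
            (¬q ∧ s): α-rule — add ¬q, s.
            × closes — contains both q and ¬q.
      branch 1.2 (add p):
        ((p → ¬(¬p → ¬p)) ∨ ((((s → q) → q) → p) ∧ (¬q ∧ s))): β-rule — branch into (p → ¬(¬p → ¬p))  //  ((((s → q) → q) → p) ∧ (¬q ∧ s)).
          branch 1.2.1 (add (p → ¬(¬p → ¬p))):
            (p → ¬(¬p → ¬p)): β-rule — branch into ¬p  //  ¬(¬p → ¬p).
              branch 1.2.1.1 (add ¬p):
                × closes — contains both p and ¬p.
              branch 1.2.1.2 (add ¬(¬p → ¬p)):
                ¬(¬p → ¬p): α-rule — add ¬p, ¬¬p.
                × closes — contains both p and ¬p.
          branch 1.2.2 (add ((((s → q) → q) → p) ∧ (¬q ∧ s))):
            ((((s → q) → q) → p) ∧ (¬q ∧ s)): α-rule — add (((s → q) → q) → p), (¬q ∧ s).
            (¬q ∧ s): α-rule — add ¬q, s.
            × closes — contains both q and ¬q.
  branch 2 (add s):
    (r ∨ p): β-rule — branch into r  //  p.
      branch 2.1 (add r):
        ((p → ¬(¬p → ¬p)) ∨ ((((s → q) → q) → p) ∧ (¬q ∧ s))): β-rule — branch into (p → ¬(¬p → ¬p))  //  ((((s → q) → q) → p) ∧ (¬q ∧ s)).
          branch 2.1.1 (add (p → ¬(¬p → ¬p))):
            (p → ¬(¬p → ¬p)): β-rule — branch into ¬p  //  ¬(¬p → ¬p).
              branch 2.1.1.1 (add ¬p):
                ○ open, literals {p=0, r=1, s=1}.
              branch 2.1.1.2 (add ¬(¬p → ¬p)):
                ¬(¬p → ¬p): α-rule — add ¬p, ¬¬p.
                × closes — contains both p and ¬p.
          branch 2.1.2 (add ((((s → q) → q) → p) ∧ (¬q ∧ s))):
            ((((s → q) → q) → p) ∧ (¬q ∧ s)): α-rule — add (((s → q) → q) → p), (¬q ∧ s).
            (¬q ∧ s): α-rule — add ¬q, s.
            (((s → q) → q) → p): β-rule — branch into ¬((s → q) → q)  //  p.
              branch 2.1.2.1 (add ¬((s → q) → q)):
                ¬((s → q) → q): α-rule — add (s → q), ¬q.
                (s → q): β-rule — branch into ¬s  //  q.
                  branch 2.1.2.1.1 (add ¬s):
                    × closes — contains both s and ¬s.
                  branch 2.1.2.1.2 (add q):
                    × closes — contains both q and ¬q.
              branch 2.1.2.2 (add p):
                ○ open, literals {p=1, q=0, r=1, s=1}.
      branch 2.2 (add p):
        ((p → ¬(¬p → ¬p)) ∨ ((((s → q) → q) → p) ∧ (¬q ∧ s))): β-rule — branch into (p → ¬(¬p → ¬p))  //  ((((s → q) → q) → p) ∧ (¬q ∧ s)).
          branch 2.2.1 (add (p → ¬(¬p → ¬p))):
            (p → ¬(¬p → ¬p)): β-rule — branch into ¬p  //  ¬(¬p → ¬p).
              branch 2.2.1.1 (add ¬p):
                × closes — contains both p and ¬p.
              branch 2.2.1.2 (add ¬(¬p → ¬p)):
                ¬(¬p → ¬p): α-rule — add ¬p, ¬¬p.
                × closes — contains both p and ¬p.
          branch 2.2.2 (add ((((s → q) → q) → p) ∧ (¬q ∧ s))):
            ((((s → q) → q) → p) ∧ (¬q ∧ s)): α-rule — add (((s → q) → q) → p), (¬q ∧ s).
            (¬q ∧ s): α-rule — add ¬q, s.
            (((s → q) → q) → p): β-rule — branch into ¬((s → q) → q)  //  p.
              branch 2.2.2.1 (add ¬((s → q) → q)):
                ¬((s → q) → q): α-rule — add (s → q), ¬q.
                (s → q): β-rule — branch into ¬s  //  q.
                  branch 2.2.2.1.1 (add ¬s):
                    × closes — contains both s and ¬s.
                  branch 2.2.2.1.2 (add q):
                    × closes — contains both q and ¬q.
              branch 2.2.2.2 (add p):
                ○ open, literals {p=1, q=0, s=1}.
12 branches closed, 4 open.
Each open branch fixes some atoms; the unmentioned ones are free. Counting distinct full assignments: branch {p=0, q=1, r=1} (s) contributes 2 new; branch {p=0, r=1, s=1} (q) contributes 1 new; branch {p=1, q=0, r=1, s=1} (none free) contributes 1 new; branch {p=1, q=0, s=1} (r) contributes 1 new. Total: 5.

5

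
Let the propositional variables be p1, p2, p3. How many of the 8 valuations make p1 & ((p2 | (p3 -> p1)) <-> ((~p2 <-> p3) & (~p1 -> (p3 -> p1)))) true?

2

Initial set: {(p1 & ((p2 | (p3 -> p1)) <-> ((~p2 <-> p3) & (~p1 -> (p3 -> p1)))))}.
(p1 & ((p2 | (p3 -> p1)) <-> ((~p2 <-> p3) & (~p1 -> (p3 -> p1))))): α-rule — add p1, ((p2 | (p3 -> p1)) <-> ((~p2 <-> p3) & (~p1 -> (p3 -> p1)))).
((p2 | (p3 -> p1)) <-> ((~p2 <-> p3) & (~p1 -> (p3 -> p1)))): β-rule — branch into (p2 | (p3 -> p1)), ((~p2 <-> p3) & (~p1 -> (p3 -> p1)))  //  ~(p2 | (p3 -> p1)), ~((~p2 <-> p3) & (~p1 -> (p3 -> p1))).
  branch 1 (add (p2 | (p3 -> p1)), ((~p2 <-> p3) & (~p1 -> (p3 -> p1)))):
    ((~p2 <-> p3) & (~p1 -> (p3 -> p1))): α-rule — add (~p2 <-> p3), (~p1 -> (p3 -> p1)).
    (p2 | (p3 -> p1)): β-rule — branch into p2  //  (p3 -> p1).
      branch 1.1 (add p2):
        (~p2 <-> p3): β-rule — branch into ~p2, p3  //  ~~p2, ~p3.
          branch 1.1.1 (add ~p2, p3):
            × closes — contains both p2 and ~p2.
          branch 1.1.2 (add ~~p2, ~p3):
            (~p1 -> (p3 -> p1)): β-rule — branch into ~~p1  //  (p3 -> p1).
              branch 1.1.2.1 (add ~~p1):
                ○ open, literals {p1=true, p2=true, p3=false}.
              branch 1.1.2.2 (add (p3 -> p1)):
                (p3 -> p1): β-rule — branch into ~p3  //  p1.
                  branch 1.1.2.2.1 (add ~p3):
                    ○ open, literals {p1=true, p2=true, p3=false}.
                  branch 1.1.2.2.2 (add p1):
                    ○ open, literals {p1=true, p2=true, p3=false}.
      branch 1.2 (add (p3 -> p1)):
        (~p2 <-> p3): β-rule — branch into ~p2, p3  //  ~~p2, ~p3.
          branch 1.2.1 (add ~p2, p3):
            (~p1 -> (p3 -> p1)): β-rule — branch into ~~p1  //  (p3 -> p1).
              branch 1.2.1.1 (add ~~p1):
                (p3 -> p1): β-rule — branch into ~p3  //  p1.
                  branch 1.2.1.1.1 (add ~p3):
                    × closes — contains both p3 and ~p3.
                  branch 1.2.1.1.2 (add p1):
                    ○ open, literals {p1=true, p2=false, p3=true}.
              branch 1.2.1.2 (add (p3 -> p1)):
                (p3 -> p1): β-rule — branch into ~p3  //  p1.
                  branch 1.2.1.2.1 (add ~p3):
                    × closes — contains both p3 and ~p3.
                  branch 1.2.1.2.2 (add p1):
                    (p3 -> p1): β-rule — branch into ~p3  //  p1.
                      branch 1.2.1.2.2.1 (add ~p3):
                        × closes — contains both p3 and ~p3.
                      branch 1.2.1.2.2.2 (add p1):
                        ○ open, literals {p1=true, p2=false, p3=true}.
          branch 1.2.2 (add ~~p2, ~p3):
            (~p1 -> (p3 -> p1)): β-rule — branch into ~~p1  //  (p3 -> p1).
              branch 1.2.2.1 (add ~~p1):
                (p3 -> p1): β-rule — branch into ~p3  //  p1.
                  branch 1.2.2.1.1 (add ~p3):
                    ○ open, literals {p1=true, p2=true, p3=false}.
                  branch 1.2.2.1.2 (add p1):
                    ○ open, literals {p1=true, p2=true, p3=false}.
              branch 1.2.2.2 (add (p3 -> p1)):
                (p3 -> p1): β-rule — branch into ~p3  //  p1.
                  branch 1.2.2.2.1 (add ~p3):
                    (p3 -> p1): β-rule — branch into ~p3  //  p1.
                      branch 1.2.2.2.1.1 (add ~p3):
                        ○ open, literals {p1=true, p2=true, p3=false}.
                      branch 1.2.2.2.1.2 (add p1):
                        ○ open, literals {p1=true, p2=true, p3=false}.
                  branch 1.2.2.2.2 (add p1):
                    (p3 -> p1): β-rule — branch into ~p3  //  p1.
                      branch 1.2.2.2.2.1 (add ~p3):
                        ○ open, literals {p1=true, p2=true, p3=false}.
                      branch 1.2.2.2.2.2 (add p1):
                        ○ open, literals {p1=true, p2=true, p3=false}.
  branch 2 (add ~(p2 | (p3 -> p1)), ~((~p2 <-> p3) & (~p1 -> (p3 -> p1)))):
    ~(p2 | (p3 -> p1)): α-rule — add ~p2, ~(p3 -> p1).
    ~(p3 -> p1): α-rule — add p3, ~p1.
    × closes — contains both p1 and ~p1.
5 branches closed, 11 open.
Each open branch fixes some atoms; the unmentioned ones are free. Counting distinct full assignments: branch {p1=true, p2=true, p3=false} (none free) contributes 1 new; branch {p1=true, p2=true, p3=false} (none free) contributes 0 new; branch {p1=true, p2=true, p3=false} (none free) contributes 0 new; branch {p1=true, p2=false, p3=true} (none free) contributes 1 new; branch {p1=true, p2=false, p3=true} (none free) contributes 0 new; branch {p1=true, p2=true, p3=false} (none free) contributes 0 new; branch {p1=true, p2=true, p3=false} (none free) contributes 0 new; branch {p1=true, p2=true, p3=false} (none free) contributes 0 new; branch {p1=true, p2=true, p3=false} (none free) contributes 0 new; branch {p1=true, p2=true, p3=false} (none free) contributes 0 new; branch {p1=true, p2=true, p3=false} (none free) contributes 0 new. Total: 2.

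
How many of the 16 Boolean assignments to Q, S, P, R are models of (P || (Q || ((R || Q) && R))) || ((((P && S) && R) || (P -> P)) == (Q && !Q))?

14

Initial set: {T ((P || (Q || ((R || Q) && R))) || ((((P && S) && R) || (P -> P)) == (Q && !Q)))}.
T ((P || (Q || ((R || Q) && R))) || ((((P && S) && R) || (P -> P)) == (Q && !Q))): β-rule — branch into T (P || (Q || ((R || Q) && R)))  //  T ((((P && S) && R) || (P -> P)) == (Q && !Q)).
  branch 1 (add T (P || (Q || ((R || Q) && R)))):
    T (P || (Q || ((R || Q) && R))): β-rule — branch into T P  //  T (Q || ((R || Q) && R)).
      branch 1.1 (add T P):
        ○ open, literals {P=1}.
      branch 1.2 (add T (Q || ((R || Q) && R))):
        T (Q || ((R || Q) && R)): β-rule — branch into T Q  //  T ((R || Q) && R).
          branch 1.2.1 (add T Q):
            ○ open, literals {Q=1}.
          branch 1.2.2 (add T ((R || Q) && R)):
            T ((R || Q) && R): α-rule — add T (R || Q), T R.
            T (R || Q): β-rule — branch into T R  //  T Q.
              branch 1.2.2.1 (add T R):
                ○ open, literals {R=1}.
              branch 1.2.2.2 (add T Q):
                ○ open, literals {Q=1, R=1}.
  branch 2 (add T ((((P && S) && R) || (P -> P)) == (Q && !Q))):
    T ((((P && S) && R) || (P -> P)) == (Q && !Q)): β-rule — branch into T (((P && S) && R) || (P -> P)), T (Q && !Q)  //  F (((P && S) && R) || (P -> P)), F (Q && !Q).
      branch 2.1 (add T (((P && S) && R) || (P -> P)), T (Q && !Q)):
        T (Q && !Q): α-rule — add T Q, T !Q.
        × closes — contains both Q and !Q.
      branch 2.2 (add F (((P && S) && R) || (P -> P)), F (Q && !Q)):
        F (((P && S) && R) || (P -> P)): α-rule — add F ((P && S) && R), F (P -> P).
        F (P -> P): α-rule — add T P, F P.
        × closes — contains both P and !P.
2 branches closed, 4 open.
Each open branch fixes some atoms; the unmentioned ones are free. Counting distinct full assignments: branch {P=1} (Q, S, R) contributes 8 new; branch {Q=1} (S, P, R) contributes 4 new; branch {R=1} (Q, S, P) contributes 2 new; branch {Q=1, R=1} (S, P) contributes 0 new. Total: 14.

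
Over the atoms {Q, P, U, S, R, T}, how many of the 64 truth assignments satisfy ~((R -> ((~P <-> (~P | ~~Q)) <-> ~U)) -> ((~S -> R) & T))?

Initial set: {~((R -> ((~P <-> (~P | ~~Q)) <-> ~U)) -> ((~S -> R) & T))}.
~((R -> ((~P <-> (~P | ~~Q)) <-> ~U)) -> ((~S -> R) & T)): α-rule — add (R -> ((~P <-> (~P | ~~Q)) <-> ~U)), ~((~S -> R) & T).
(R -> ((~P <-> (~P | ~~Q)) <-> ~U)): β-rule — branch into ~R  //  ((~P <-> (~P | ~~Q)) <-> ~U).
  branch 1 (add ~R):
    ~((~S -> R) & T): β-rule — branch into ~(~S -> R)  //  ~T.
      branch 1.1 (add ~(~S -> R)):
        ~(~S -> R): α-rule — add ~S, ~R.
        ○ open, literals {R=false, S=false}.
      branch 1.2 (add ~T):
        ○ open, literals {R=false, T=false}.
  branch 2 (add ((~P <-> (~P | ~~Q)) <-> ~U)):
    ~((~S -> R) & T): β-rule — branch into ~(~S -> R)  //  ~T.
      branch 2.1 (add ~(~S -> R)):
        ~(~S -> R): α-rule — add ~S, ~R.
        ((~P <-> (~P | ~~Q)) <-> ~U): β-rule — branch into (~P <-> (~P | ~~Q)), ~U  //  ~(~P <-> (~P | ~~Q)), ~~U.
          branch 2.1.1 (add (~P <-> (~P | ~~Q)), ~U):
            (~P <-> (~P | ~~Q)): β-rule — branch into ~P, (~P | ~~Q)  //  ~~P, ~(~P | ~~Q).
              branch 2.1.1.1 (add ~P, (~P | ~~Q)):
                (~P | ~~Q): β-rule — branch into ~P  //  ~~Q.
                  branch 2.1.1.1.1 (add ~P):
                    ○ open, literals {P=false, R=false, S=false, U=false}.
                  branch 2.1.1.1.2 (add ~~Q):
                    ~~Q: drop double negation, giving Q.
                    ○ open, literals {P=false, Q=true, R=false, S=false, U=false}.
              branch 2.1.1.2 (add ~~P, ~(~P | ~~Q)):
                ~(~P | ~~Q): α-rule — add ~~P, ~~~Q.
                ~~~Q: drop double negation, giving ~Q.
                ○ open, literals {P=true, Q=false, R=false, S=false, U=false}.
          branch 2.1.2 (add ~(~P <-> (~P | ~~Q)), ~~U):
            ~(~P <-> (~P | ~~Q)): β-rule — branch into ~P, ~(~P | ~~Q)  //  ~~P, (~P | ~~Q).
              branch 2.1.2.1 (add ~P, ~(~P | ~~Q)):
                ~(~P | ~~Q): α-rule — add ~~P, ~~~Q.
                × closes — contains both P and ~P.
              branch 2.1.2.2 (add ~~P, (~P | ~~Q)):
                (~P | ~~Q): β-rule — branch into ~P  //  ~~Q.
                  branch 2.1.2.2.1 (add ~P):
                    × closes — contains both P and ~P.
                  branch 2.1.2.2.2 (add ~~Q):
                    ~~Q: drop double negation, giving Q.
                    ○ open, literals {P=true, Q=true, R=false, S=false, U=true}.
      branch 2.2 (add ~T):
        ((~P <-> (~P | ~~Q)) <-> ~U): β-rule — branch into (~P <-> (~P | ~~Q)), ~U  //  ~(~P <-> (~P | ~~Q)), ~~U.
          branch 2.2.1 (add (~P <-> (~P | ~~Q)), ~U):
            (~P <-> (~P | ~~Q)): β-rule — branch into ~P, (~P | ~~Q)  //  ~~P, ~(~P | ~~Q).
              branch 2.2.1.1 (add ~P, (~P | ~~Q)):
                (~P | ~~Q): β-rule — branch into ~P  //  ~~Q.
                  branch 2.2.1.1.1 (add ~P):
                    ○ open, literals {P=false, T=false, U=false}.
                  branch 2.2.1.1.2 (add ~~Q):
                    ~~Q: drop double negation, giving Q.
                    ○ open, literals {P=false, Q=true, T=false, U=false}.
              branch 2.2.1.2 (add ~~P, ~(~P | ~~Q)):
                ~(~P | ~~Q): α-rule — add ~~P, ~~~Q.
                ~~~Q: drop double negation, giving ~Q.
                ○ open, literals {P=true, Q=false, T=false, U=false}.
          branch 2.2.2 (add ~(~P <-> (~P | ~~Q)), ~~U):
            ~(~P <-> (~P | ~~Q)): β-rule — branch into ~P, ~(~P | ~~Q)  //  ~~P, (~P | ~~Q).
              branch 2.2.2.1 (add ~P, ~(~P | ~~Q)):
                ~(~P | ~~Q): α-rule — add ~~P, ~~~Q.
                × closes — contains both P and ~P.
              branch 2.2.2.2 (add ~~P, (~P | ~~Q)):
                (~P | ~~Q): β-rule — branch into ~P  //  ~~Q.
                  branch 2.2.2.2.1 (add ~P):
                    × closes — contains both P and ~P.
                  branch 2.2.2.2.2 (add ~~Q):
                    ~~Q: drop double negation, giving Q.
                    ○ open, literals {P=true, Q=true, T=false, U=true}.
4 branches closed, 10 open.
Each open branch fixes some atoms; the unmentioned ones are free. Counting distinct full assignments: branch {R=false, S=false} (Q, P, U, T) contributes 16 new; branch {R=false, T=false} (Q, P, U, S) contributes 8 new; branch {P=false, R=false, S=false, U=false} (Q, T) contributes 0 new; branch {P=false, Q=true, R=false, S=false, U=false} (T) contributes 0 new; branch {P=true, Q=false, R=false, S=false, U=false} (T) contributes 0 new; branch {P=true, Q=true, R=false, S=false, U=true} (T) contributes 0 new; branch {P=false, T=false, U=false} (Q, S, R) contributes 4 new; branch {P=false, Q=true, T=false, U=false} (S, R) contributes 0 new; branch {P=true, Q=false, T=false, U=false} (S, R) contributes 2 new; branch {P=true, Q=true, T=false, U=true} (S, R) contributes 2 new. Total: 32.

32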